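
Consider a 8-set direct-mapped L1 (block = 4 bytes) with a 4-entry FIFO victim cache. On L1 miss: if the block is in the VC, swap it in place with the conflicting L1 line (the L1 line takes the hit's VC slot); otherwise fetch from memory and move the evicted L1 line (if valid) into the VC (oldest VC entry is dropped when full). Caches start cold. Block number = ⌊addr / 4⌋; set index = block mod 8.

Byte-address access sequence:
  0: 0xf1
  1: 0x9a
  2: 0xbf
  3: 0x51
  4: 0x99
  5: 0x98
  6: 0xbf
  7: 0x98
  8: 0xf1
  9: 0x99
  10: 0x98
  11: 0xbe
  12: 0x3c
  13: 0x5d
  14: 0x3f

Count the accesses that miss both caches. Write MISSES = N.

#0 0xf1→b60/s4 MISS; vc=[]
#1 0x9a→b38/s6 MISS; vc=[]
#2 0xbf→b47/s7 MISS; vc=[]
#3 0x51→b20/s4 MISS; vc=[60]
#4 0x99→b38/s6 L1-HIT; vc=[60]
#5 0x98→b38/s6 L1-HIT; vc=[60]
#6 0xbf→b47/s7 L1-HIT; vc=[60]
#7 0x98→b38/s6 L1-HIT; vc=[60]
#8 0xf1→b60/s4 VC-HIT; vc=[20]
#9 0x99→b38/s6 L1-HIT; vc=[20]
#10 0x98→b38/s6 L1-HIT; vc=[20]
#11 0xbe→b47/s7 L1-HIT; vc=[20]
#12 0x3c→b15/s7 MISS; vc=[20,47]
#13 0x5d→b23/s7 MISS; vc=[20,47,15]
#14 0x3f→b15/s7 VC-HIT; vc=[20,47,23]

MISSES = 6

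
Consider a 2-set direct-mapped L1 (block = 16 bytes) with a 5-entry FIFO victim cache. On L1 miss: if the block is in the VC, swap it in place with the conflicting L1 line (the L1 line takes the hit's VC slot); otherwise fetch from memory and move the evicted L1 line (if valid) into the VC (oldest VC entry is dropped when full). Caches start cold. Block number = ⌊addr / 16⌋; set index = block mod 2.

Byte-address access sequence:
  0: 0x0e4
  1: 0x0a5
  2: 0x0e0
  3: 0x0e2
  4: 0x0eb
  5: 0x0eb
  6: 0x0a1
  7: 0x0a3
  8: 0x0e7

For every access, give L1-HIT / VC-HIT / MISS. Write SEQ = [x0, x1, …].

0: 0xe4 (blk 14, set 0) → MISS  vc=[]
1: 0xa5 (blk 10, set 0) → MISS  vc=[14]
2: 0xe0 (blk 14, set 0) → VC-HIT  vc=[10]
3: 0xe2 (blk 14, set 0) → L1-HIT  vc=[10]
4: 0xeb (blk 14, set 0) → L1-HIT  vc=[10]
5: 0xeb (blk 14, set 0) → L1-HIT  vc=[10]
6: 0xa1 (blk 10, set 0) → VC-HIT  vc=[14]
7: 0xa3 (blk 10, set 0) → L1-HIT  vc=[14]
8: 0xe7 (blk 14, set 0) → VC-HIT  vc=[10]

SEQ = [MISS, MISS, VC-HIT, L1-HIT, L1-HIT, L1-HIT, VC-HIT, L1-HIT, VC-HIT]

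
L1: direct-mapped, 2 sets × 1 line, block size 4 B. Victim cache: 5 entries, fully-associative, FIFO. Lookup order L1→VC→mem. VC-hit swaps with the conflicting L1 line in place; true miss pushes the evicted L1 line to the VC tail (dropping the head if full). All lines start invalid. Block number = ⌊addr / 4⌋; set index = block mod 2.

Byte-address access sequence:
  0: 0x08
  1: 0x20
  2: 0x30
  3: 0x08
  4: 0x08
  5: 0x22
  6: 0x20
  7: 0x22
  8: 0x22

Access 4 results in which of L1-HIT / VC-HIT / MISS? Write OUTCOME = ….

OUTCOME = L1-HIT

0: 0x8 (blk 2, set 0) → MISS  vc=[]
1: 0x20 (blk 8, set 0) → MISS  vc=[2]
2: 0x30 (blk 12, set 0) → MISS  vc=[2, 8]
3: 0x8 (blk 2, set 0) → VC-HIT  vc=[12, 8]
4: 0x8 (blk 2, set 0) → L1-HIT  vc=[12, 8]
5: 0x22 (blk 8, set 0) → VC-HIT  vc=[12, 2]
6: 0x20 (blk 8, set 0) → L1-HIT  vc=[12, 2]
7: 0x22 (blk 8, set 0) → L1-HIT  vc=[12, 2]
8: 0x22 (blk 8, set 0) → L1-HIT  vc=[12, 2]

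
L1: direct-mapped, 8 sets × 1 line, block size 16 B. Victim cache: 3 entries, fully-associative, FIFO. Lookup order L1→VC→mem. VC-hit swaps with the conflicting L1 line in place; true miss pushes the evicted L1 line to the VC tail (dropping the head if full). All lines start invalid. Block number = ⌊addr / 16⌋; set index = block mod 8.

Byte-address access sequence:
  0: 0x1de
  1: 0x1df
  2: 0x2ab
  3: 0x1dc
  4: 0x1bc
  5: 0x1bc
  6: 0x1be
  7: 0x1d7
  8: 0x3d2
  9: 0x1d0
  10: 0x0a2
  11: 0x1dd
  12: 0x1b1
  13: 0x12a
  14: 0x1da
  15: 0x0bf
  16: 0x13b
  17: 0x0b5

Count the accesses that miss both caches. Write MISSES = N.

0: 0x1de (blk 29, set 5) → MISS  vc=[]
1: 0x1df (blk 29, set 5) → L1-HIT  vc=[]
2: 0x2ab (blk 42, set 2) → MISS  vc=[]
3: 0x1dc (blk 29, set 5) → L1-HIT  vc=[]
4: 0x1bc (blk 27, set 3) → MISS  vc=[]
5: 0x1bc (blk 27, set 3) → L1-HIT  vc=[]
6: 0x1be (blk 27, set 3) → L1-HIT  vc=[]
7: 0x1d7 (blk 29, set 5) → L1-HIT  vc=[]
8: 0x3d2 (blk 61, set 5) → MISS  vc=[29]
9: 0x1d0 (blk 29, set 5) → VC-HIT  vc=[61]
10: 0xa2 (blk 10, set 2) → MISS  vc=[61, 42]
11: 0x1dd (blk 29, set 5) → L1-HIT  vc=[61, 42]
12: 0x1b1 (blk 27, set 3) → L1-HIT  vc=[61, 42]
13: 0x12a (blk 18, set 2) → MISS  vc=[61, 42, 10]
14: 0x1da (blk 29, set 5) → L1-HIT  vc=[61, 42, 10]
15: 0xbf (blk 11, set 3) → MISS  vc=[42, 10, 27]
16: 0x13b (blk 19, set 3) → MISS  vc=[10, 27, 11]
17: 0xb5 (blk 11, set 3) → VC-HIT  vc=[10, 27, 19]

MISSES = 8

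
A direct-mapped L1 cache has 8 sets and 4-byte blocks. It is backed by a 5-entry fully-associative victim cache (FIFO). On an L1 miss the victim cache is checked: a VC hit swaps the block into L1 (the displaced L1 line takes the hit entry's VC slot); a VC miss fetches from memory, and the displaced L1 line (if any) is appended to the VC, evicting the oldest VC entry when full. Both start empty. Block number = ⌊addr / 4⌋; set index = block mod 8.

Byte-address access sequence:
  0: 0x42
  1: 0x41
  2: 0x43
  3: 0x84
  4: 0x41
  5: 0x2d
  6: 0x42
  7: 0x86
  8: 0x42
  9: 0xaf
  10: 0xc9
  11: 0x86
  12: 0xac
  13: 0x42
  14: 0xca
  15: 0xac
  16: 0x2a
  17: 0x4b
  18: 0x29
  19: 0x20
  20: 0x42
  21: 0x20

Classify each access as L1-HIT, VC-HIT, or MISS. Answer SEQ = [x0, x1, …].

SEQ = [MISS, L1-HIT, L1-HIT, MISS, L1-HIT, MISS, L1-HIT, L1-HIT, L1-HIT, MISS, MISS, L1-HIT, L1-HIT, L1-HIT, L1-HIT, L1-HIT, MISS, MISS, VC-HIT, MISS, VC-HIT, VC-HIT]

0: 0x42 (blk 16, set 0) → MISS  vc=[]
1: 0x41 (blk 16, set 0) → L1-HIT  vc=[]
2: 0x43 (blk 16, set 0) → L1-HIT  vc=[]
3: 0x84 (blk 33, set 1) → MISS  vc=[]
4: 0x41 (blk 16, set 0) → L1-HIT  vc=[]
5: 0x2d (blk 11, set 3) → MISS  vc=[]
6: 0x42 (blk 16, set 0) → L1-HIT  vc=[]
7: 0x86 (blk 33, set 1) → L1-HIT  vc=[]
8: 0x42 (blk 16, set 0) → L1-HIT  vc=[]
9: 0xaf (blk 43, set 3) → MISS  vc=[11]
10: 0xc9 (blk 50, set 2) → MISS  vc=[11]
11: 0x86 (blk 33, set 1) → L1-HIT  vc=[11]
12: 0xac (blk 43, set 3) → L1-HIT  vc=[11]
13: 0x42 (blk 16, set 0) → L1-HIT  vc=[11]
14: 0xca (blk 50, set 2) → L1-HIT  vc=[11]
15: 0xac (blk 43, set 3) → L1-HIT  vc=[11]
16: 0x2a (blk 10, set 2) → MISS  vc=[11, 50]
17: 0x4b (blk 18, set 2) → MISS  vc=[11, 50, 10]
18: 0x29 (blk 10, set 2) → VC-HIT  vc=[11, 50, 18]
19: 0x20 (blk 8, set 0) → MISS  vc=[11, 50, 18, 16]
20: 0x42 (blk 16, set 0) → VC-HIT  vc=[11, 50, 18, 8]
21: 0x20 (blk 8, set 0) → VC-HIT  vc=[11, 50, 18, 16]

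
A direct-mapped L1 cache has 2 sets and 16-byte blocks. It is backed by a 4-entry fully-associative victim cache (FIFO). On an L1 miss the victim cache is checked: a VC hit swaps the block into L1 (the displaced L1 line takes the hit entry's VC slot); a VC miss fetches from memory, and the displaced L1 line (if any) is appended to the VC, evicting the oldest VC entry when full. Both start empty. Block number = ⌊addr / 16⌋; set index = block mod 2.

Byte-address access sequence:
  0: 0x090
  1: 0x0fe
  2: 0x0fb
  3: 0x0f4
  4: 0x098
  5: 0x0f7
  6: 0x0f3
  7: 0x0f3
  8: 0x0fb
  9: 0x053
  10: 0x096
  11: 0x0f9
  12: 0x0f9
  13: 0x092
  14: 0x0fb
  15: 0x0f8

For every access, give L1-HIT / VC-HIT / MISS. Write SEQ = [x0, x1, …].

#0 0x90→b9/s1 MISS; vc=[]
#1 0xfe→b15/s1 MISS; vc=[9]
#2 0xfb→b15/s1 L1-HIT; vc=[9]
#3 0xf4→b15/s1 L1-HIT; vc=[9]
#4 0x98→b9/s1 VC-HIT; vc=[15]
#5 0xf7→b15/s1 VC-HIT; vc=[9]
#6 0xf3→b15/s1 L1-HIT; vc=[9]
#7 0xf3→b15/s1 L1-HIT; vc=[9]
#8 0xfb→b15/s1 L1-HIT; vc=[9]
#9 0x53→b5/s1 MISS; vc=[9,15]
#10 0x96→b9/s1 VC-HIT; vc=[5,15]
#11 0xf9→b15/s1 VC-HIT; vc=[5,9]
#12 0xf9→b15/s1 L1-HIT; vc=[5,9]
#13 0x92→b9/s1 VC-HIT; vc=[5,15]
#14 0xfb→b15/s1 VC-HIT; vc=[5,9]
#15 0xf8→b15/s1 L1-HIT; vc=[5,9]

SEQ = [MISS, MISS, L1-HIT, L1-HIT, VC-HIT, VC-HIT, L1-HIT, L1-HIT, L1-HIT, MISS, VC-HIT, VC-HIT, L1-HIT, VC-HIT, VC-HIT, L1-HIT]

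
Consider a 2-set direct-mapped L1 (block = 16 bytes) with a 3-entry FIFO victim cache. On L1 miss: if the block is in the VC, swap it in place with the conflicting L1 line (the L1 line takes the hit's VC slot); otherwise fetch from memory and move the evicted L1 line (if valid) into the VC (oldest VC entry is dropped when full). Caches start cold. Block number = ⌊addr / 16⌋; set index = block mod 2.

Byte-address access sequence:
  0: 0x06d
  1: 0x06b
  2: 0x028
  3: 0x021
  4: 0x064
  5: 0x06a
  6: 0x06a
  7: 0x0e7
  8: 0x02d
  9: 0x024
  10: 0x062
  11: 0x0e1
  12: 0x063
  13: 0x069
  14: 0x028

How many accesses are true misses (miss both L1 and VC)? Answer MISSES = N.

MISSES = 3

  [0] addr=0x6d blk=6 s=0: MISS | VC []
  [1] addr=0x6b blk=6 s=0: L1-HIT | VC []
  [2] addr=0x28 blk=2 s=0: MISS | VC [6]
  [3] addr=0x21 blk=2 s=0: L1-HIT | VC [6]
  [4] addr=0x64 blk=6 s=0: VC-HIT | VC [2]
  [5] addr=0x6a blk=6 s=0: L1-HIT | VC [2]
  [6] addr=0x6a blk=6 s=0: L1-HIT | VC [2]
  [7] addr=0xe7 blk=14 s=0: MISS | VC [2, 6]
  [8] addr=0x2d blk=2 s=0: VC-HIT | VC [14, 6]
  [9] addr=0x24 blk=2 s=0: L1-HIT | VC [14, 6]
  [10] addr=0x62 blk=6 s=0: VC-HIT | VC [14, 2]
  [11] addr=0xe1 blk=14 s=0: VC-HIT | VC [6, 2]
  [12] addr=0x63 blk=6 s=0: VC-HIT | VC [14, 2]
  [13] addr=0x69 blk=6 s=0: L1-HIT | VC [14, 2]
  [14] addr=0x28 blk=2 s=0: VC-HIT | VC [14, 6]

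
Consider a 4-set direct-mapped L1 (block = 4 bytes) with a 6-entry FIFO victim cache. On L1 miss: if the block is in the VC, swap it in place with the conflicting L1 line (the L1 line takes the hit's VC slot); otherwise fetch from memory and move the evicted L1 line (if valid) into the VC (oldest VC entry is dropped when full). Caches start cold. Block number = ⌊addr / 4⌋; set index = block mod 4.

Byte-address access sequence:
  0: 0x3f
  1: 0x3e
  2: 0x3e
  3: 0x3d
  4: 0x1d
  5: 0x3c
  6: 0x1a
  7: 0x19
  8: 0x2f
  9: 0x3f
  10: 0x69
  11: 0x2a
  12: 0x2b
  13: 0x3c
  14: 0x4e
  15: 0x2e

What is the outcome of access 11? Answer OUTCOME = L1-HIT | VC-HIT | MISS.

#0 0x3f→b15/s3 MISS; vc=[]
#1 0x3e→b15/s3 L1-HIT; vc=[]
#2 0x3e→b15/s3 L1-HIT; vc=[]
#3 0x3d→b15/s3 L1-HIT; vc=[]
#4 0x1d→b7/s3 MISS; vc=[15]
#5 0x3c→b15/s3 VC-HIT; vc=[7]
#6 0x1a→b6/s2 MISS; vc=[7]
#7 0x19→b6/s2 L1-HIT; vc=[7]
#8 0x2f→b11/s3 MISS; vc=[7,15]
#9 0x3f→b15/s3 VC-HIT; vc=[7,11]
#10 0x69→b26/s2 MISS; vc=[7,11,6]
#11 0x2a→b10/s2 MISS; vc=[7,11,6,26]
#12 0x2b→b10/s2 L1-HIT; vc=[7,11,6,26]
#13 0x3c→b15/s3 L1-HIT; vc=[7,11,6,26]
#14 0x4e→b19/s3 MISS; vc=[7,11,6,26,15]
#15 0x2e→b11/s3 VC-HIT; vc=[7,19,6,26,15]

OUTCOME = MISS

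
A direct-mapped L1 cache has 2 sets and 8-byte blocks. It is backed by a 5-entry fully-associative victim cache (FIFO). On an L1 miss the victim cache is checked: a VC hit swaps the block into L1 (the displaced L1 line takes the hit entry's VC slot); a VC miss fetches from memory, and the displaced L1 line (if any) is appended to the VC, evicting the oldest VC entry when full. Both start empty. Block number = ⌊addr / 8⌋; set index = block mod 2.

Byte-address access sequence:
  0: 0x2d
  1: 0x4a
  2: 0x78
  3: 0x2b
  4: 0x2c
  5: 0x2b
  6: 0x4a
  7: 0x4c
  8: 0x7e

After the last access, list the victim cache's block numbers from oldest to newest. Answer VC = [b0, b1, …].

  [0] addr=0x2d blk=5 s=1: MISS | VC []
  [1] addr=0x4a blk=9 s=1: MISS | VC [5]
  [2] addr=0x78 blk=15 s=1: MISS | VC [5, 9]
  [3] addr=0x2b blk=5 s=1: VC-HIT | VC [15, 9]
  [4] addr=0x2c blk=5 s=1: L1-HIT | VC [15, 9]
  [5] addr=0x2b blk=5 s=1: L1-HIT | VC [15, 9]
  [6] addr=0x4a blk=9 s=1: VC-HIT | VC [15, 5]
  [7] addr=0x4c blk=9 s=1: L1-HIT | VC [15, 5]
  [8] addr=0x7e blk=15 s=1: VC-HIT | VC [9, 5]

VC = [9, 5]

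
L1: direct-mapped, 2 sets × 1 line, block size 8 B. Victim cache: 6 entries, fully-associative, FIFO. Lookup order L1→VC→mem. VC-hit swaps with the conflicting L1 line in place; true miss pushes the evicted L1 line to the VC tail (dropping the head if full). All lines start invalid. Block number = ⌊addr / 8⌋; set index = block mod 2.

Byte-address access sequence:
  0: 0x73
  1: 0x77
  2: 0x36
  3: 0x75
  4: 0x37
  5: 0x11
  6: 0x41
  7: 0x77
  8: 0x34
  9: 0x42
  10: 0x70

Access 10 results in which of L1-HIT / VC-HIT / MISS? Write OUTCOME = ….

OUTCOME = VC-HIT

  [0] addr=0x73 blk=14 s=0: MISS | VC []
  [1] addr=0x77 blk=14 s=0: L1-HIT | VC []
  [2] addr=0x36 blk=6 s=0: MISS | VC [14]
  [3] addr=0x75 blk=14 s=0: VC-HIT | VC [6]
  [4] addr=0x37 blk=6 s=0: VC-HIT | VC [14]
  [5] addr=0x11 blk=2 s=0: MISS | VC [14, 6]
  [6] addr=0x41 blk=8 s=0: MISS | VC [14, 6, 2]
  [7] addr=0x77 blk=14 s=0: VC-HIT | VC [8, 6, 2]
  [8] addr=0x34 blk=6 s=0: VC-HIT | VC [8, 14, 2]
  [9] addr=0x42 blk=8 s=0: VC-HIT | VC [6, 14, 2]
  [10] addr=0x70 blk=14 s=0: VC-HIT | VC [6, 8, 2]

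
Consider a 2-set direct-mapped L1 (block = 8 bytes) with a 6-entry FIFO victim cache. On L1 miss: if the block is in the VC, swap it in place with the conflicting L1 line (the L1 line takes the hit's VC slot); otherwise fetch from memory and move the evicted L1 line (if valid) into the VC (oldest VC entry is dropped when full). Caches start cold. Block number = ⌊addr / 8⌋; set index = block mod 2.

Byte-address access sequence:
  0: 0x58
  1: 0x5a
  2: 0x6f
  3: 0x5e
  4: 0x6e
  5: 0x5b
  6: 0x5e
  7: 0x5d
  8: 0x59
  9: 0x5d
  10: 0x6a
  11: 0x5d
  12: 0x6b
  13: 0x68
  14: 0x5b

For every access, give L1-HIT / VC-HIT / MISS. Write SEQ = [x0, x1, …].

SEQ = [MISS, L1-HIT, MISS, VC-HIT, VC-HIT, VC-HIT, L1-HIT, L1-HIT, L1-HIT, L1-HIT, VC-HIT, VC-HIT, VC-HIT, L1-HIT, VC-HIT]

0: 0x58 (blk 11, set 1) → MISS  vc=[]
1: 0x5a (blk 11, set 1) → L1-HIT  vc=[]
2: 0x6f (blk 13, set 1) → MISS  vc=[11]
3: 0x5e (blk 11, set 1) → VC-HIT  vc=[13]
4: 0x6e (blk 13, set 1) → VC-HIT  vc=[11]
5: 0x5b (blk 11, set 1) → VC-HIT  vc=[13]
6: 0x5e (blk 11, set 1) → L1-HIT  vc=[13]
7: 0x5d (blk 11, set 1) → L1-HIT  vc=[13]
8: 0x59 (blk 11, set 1) → L1-HIT  vc=[13]
9: 0x5d (blk 11, set 1) → L1-HIT  vc=[13]
10: 0x6a (blk 13, set 1) → VC-HIT  vc=[11]
11: 0x5d (blk 11, set 1) → VC-HIT  vc=[13]
12: 0x6b (blk 13, set 1) → VC-HIT  vc=[11]
13: 0x68 (blk 13, set 1) → L1-HIT  vc=[11]
14: 0x5b (blk 11, set 1) → VC-HIT  vc=[13]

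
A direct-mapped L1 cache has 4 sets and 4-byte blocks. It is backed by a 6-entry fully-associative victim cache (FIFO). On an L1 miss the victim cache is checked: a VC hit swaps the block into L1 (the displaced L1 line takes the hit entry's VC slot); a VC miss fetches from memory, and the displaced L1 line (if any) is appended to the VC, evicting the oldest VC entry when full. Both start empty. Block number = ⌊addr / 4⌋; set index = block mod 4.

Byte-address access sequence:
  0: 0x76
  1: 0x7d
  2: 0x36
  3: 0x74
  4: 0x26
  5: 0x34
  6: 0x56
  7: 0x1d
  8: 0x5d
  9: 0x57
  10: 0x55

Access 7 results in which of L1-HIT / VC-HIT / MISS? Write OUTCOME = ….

OUTCOME = MISS

0: 0x76 (blk 29, set 1) → MISS  vc=[]
1: 0x7d (blk 31, set 3) → MISS  vc=[]
2: 0x36 (blk 13, set 1) → MISS  vc=[29]
3: 0x74 (blk 29, set 1) → VC-HIT  vc=[13]
4: 0x26 (blk 9, set 1) → MISS  vc=[13, 29]
5: 0x34 (blk 13, set 1) → VC-HIT  vc=[9, 29]
6: 0x56 (blk 21, set 1) → MISS  vc=[9, 29, 13]
7: 0x1d (blk 7, set 3) → MISS  vc=[9, 29, 13, 31]
8: 0x5d (blk 23, set 3) → MISS  vc=[9, 29, 13, 31, 7]
9: 0x57 (blk 21, set 1) → L1-HIT  vc=[9, 29, 13, 31, 7]
10: 0x55 (blk 21, set 1) → L1-HIT  vc=[9, 29, 13, 31, 7]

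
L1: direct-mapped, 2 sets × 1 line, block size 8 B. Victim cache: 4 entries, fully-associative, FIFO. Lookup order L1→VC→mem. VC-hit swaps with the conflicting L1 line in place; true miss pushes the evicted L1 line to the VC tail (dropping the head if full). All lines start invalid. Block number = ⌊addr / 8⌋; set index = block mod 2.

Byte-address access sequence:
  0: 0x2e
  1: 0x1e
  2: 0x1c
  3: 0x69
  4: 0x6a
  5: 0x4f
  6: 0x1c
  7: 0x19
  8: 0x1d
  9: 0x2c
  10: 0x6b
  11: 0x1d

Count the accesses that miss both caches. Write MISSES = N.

MISSES = 4

  [0] addr=0x2e blk=5 s=1: MISS | VC []
  [1] addr=0x1e blk=3 s=1: MISS | VC [5]
  [2] addr=0x1c blk=3 s=1: L1-HIT | VC [5]
  [3] addr=0x69 blk=13 s=1: MISS | VC [5, 3]
  [4] addr=0x6a blk=13 s=1: L1-HIT | VC [5, 3]
  [5] addr=0x4f blk=9 s=1: MISS | VC [5, 3, 13]
  [6] addr=0x1c blk=3 s=1: VC-HIT | VC [5, 9, 13]
  [7] addr=0x19 blk=3 s=1: L1-HIT | VC [5, 9, 13]
  [8] addr=0x1d blk=3 s=1: L1-HIT | VC [5, 9, 13]
  [9] addr=0x2c blk=5 s=1: VC-HIT | VC [3, 9, 13]
  [10] addr=0x6b blk=13 s=1: VC-HIT | VC [3, 9, 5]
  [11] addr=0x1d blk=3 s=1: VC-HIT | VC [13, 9, 5]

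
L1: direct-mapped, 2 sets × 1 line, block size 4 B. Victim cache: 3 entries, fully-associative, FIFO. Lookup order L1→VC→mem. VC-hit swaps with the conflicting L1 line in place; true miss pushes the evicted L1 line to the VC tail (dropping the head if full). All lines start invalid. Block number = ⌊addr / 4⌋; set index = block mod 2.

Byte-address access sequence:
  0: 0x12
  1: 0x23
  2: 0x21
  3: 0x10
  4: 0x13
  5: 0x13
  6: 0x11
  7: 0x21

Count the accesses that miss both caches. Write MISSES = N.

MISSES = 2

  [0] addr=0x12 blk=4 s=0: MISS | VC []
  [1] addr=0x23 blk=8 s=0: MISS | VC [4]
  [2] addr=0x21 blk=8 s=0: L1-HIT | VC [4]
  [3] addr=0x10 blk=4 s=0: VC-HIT | VC [8]
  [4] addr=0x13 blk=4 s=0: L1-HIT | VC [8]
  [5] addr=0x13 blk=4 s=0: L1-HIT | VC [8]
  [6] addr=0x11 blk=4 s=0: L1-HIT | VC [8]
  [7] addr=0x21 blk=8 s=0: VC-HIT | VC [4]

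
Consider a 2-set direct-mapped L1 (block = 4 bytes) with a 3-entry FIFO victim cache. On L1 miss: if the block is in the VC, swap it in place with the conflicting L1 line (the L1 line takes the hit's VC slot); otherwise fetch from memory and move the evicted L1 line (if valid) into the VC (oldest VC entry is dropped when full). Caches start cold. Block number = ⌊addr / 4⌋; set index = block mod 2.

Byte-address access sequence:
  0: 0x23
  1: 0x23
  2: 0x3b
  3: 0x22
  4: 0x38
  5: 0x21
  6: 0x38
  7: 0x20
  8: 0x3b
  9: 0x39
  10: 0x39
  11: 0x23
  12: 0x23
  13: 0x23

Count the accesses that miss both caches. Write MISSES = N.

  [0] addr=0x23 blk=8 s=0: MISS | VC []
  [1] addr=0x23 blk=8 s=0: L1-HIT | VC []
  [2] addr=0x3b blk=14 s=0: MISS | VC [8]
  [3] addr=0x22 blk=8 s=0: VC-HIT | VC [14]
  [4] addr=0x38 blk=14 s=0: VC-HIT | VC [8]
  [5] addr=0x21 blk=8 s=0: VC-HIT | VC [14]
  [6] addr=0x38 blk=14 s=0: VC-HIT | VC [8]
  [7] addr=0x20 blk=8 s=0: VC-HIT | VC [14]
  [8] addr=0x3b blk=14 s=0: VC-HIT | VC [8]
  [9] addr=0x39 blk=14 s=0: L1-HIT | VC [8]
  [10] addr=0x39 blk=14 s=0: L1-HIT | VC [8]
  [11] addr=0x23 blk=8 s=0: VC-HIT | VC [14]
  [12] addr=0x23 blk=8 s=0: L1-HIT | VC [14]
  [13] addr=0x23 blk=8 s=0: L1-HIT | VC [14]

MISSES = 2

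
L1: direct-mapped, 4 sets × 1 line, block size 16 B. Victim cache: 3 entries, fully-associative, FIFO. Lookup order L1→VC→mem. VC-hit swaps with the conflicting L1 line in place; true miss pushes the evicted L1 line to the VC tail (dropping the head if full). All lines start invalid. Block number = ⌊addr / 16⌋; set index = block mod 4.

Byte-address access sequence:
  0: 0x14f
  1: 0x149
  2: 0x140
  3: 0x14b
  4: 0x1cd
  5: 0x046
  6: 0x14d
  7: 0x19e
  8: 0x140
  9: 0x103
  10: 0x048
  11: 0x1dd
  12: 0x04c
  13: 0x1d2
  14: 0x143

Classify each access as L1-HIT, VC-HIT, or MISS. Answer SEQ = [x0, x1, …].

#0 0x14f→b20/s0 MISS; vc=[]
#1 0x149→b20/s0 L1-HIT; vc=[]
#2 0x140→b20/s0 L1-HIT; vc=[]
#3 0x14b→b20/s0 L1-HIT; vc=[]
#4 0x1cd→b28/s0 MISS; vc=[20]
#5 0x46→b4/s0 MISS; vc=[20,28]
#6 0x14d→b20/s0 VC-HIT; vc=[4,28]
#7 0x19e→b25/s1 MISS; vc=[4,28]
#8 0x140→b20/s0 L1-HIT; vc=[4,28]
#9 0x103→b16/s0 MISS; vc=[4,28,20]
#10 0x48→b4/s0 VC-HIT; vc=[16,28,20]
#11 0x1dd→b29/s1 MISS; vc=[28,20,25]
#12 0x4c→b4/s0 L1-HIT; vc=[28,20,25]
#13 0x1d2→b29/s1 L1-HIT; vc=[28,20,25]
#14 0x143→b20/s0 VC-HIT; vc=[28,4,25]

SEQ = [MISS, L1-HIT, L1-HIT, L1-HIT, MISS, MISS, VC-HIT, MISS, L1-HIT, MISS, VC-HIT, MISS, L1-HIT, L1-HIT, VC-HIT]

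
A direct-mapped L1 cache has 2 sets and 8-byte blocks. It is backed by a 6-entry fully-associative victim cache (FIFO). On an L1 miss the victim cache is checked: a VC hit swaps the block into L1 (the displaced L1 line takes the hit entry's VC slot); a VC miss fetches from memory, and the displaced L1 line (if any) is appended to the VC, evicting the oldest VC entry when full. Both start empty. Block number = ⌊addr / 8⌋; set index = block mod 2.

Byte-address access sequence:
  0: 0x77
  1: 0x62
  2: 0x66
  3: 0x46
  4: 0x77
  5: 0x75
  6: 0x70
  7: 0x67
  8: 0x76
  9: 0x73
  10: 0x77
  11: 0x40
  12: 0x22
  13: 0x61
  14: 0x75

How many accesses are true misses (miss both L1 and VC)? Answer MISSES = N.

0: 0x77 (blk 14, set 0) → MISS  vc=[]
1: 0x62 (blk 12, set 0) → MISS  vc=[14]
2: 0x66 (blk 12, set 0) → L1-HIT  vc=[14]
3: 0x46 (blk 8, set 0) → MISS  vc=[14, 12]
4: 0x77 (blk 14, set 0) → VC-HIT  vc=[8, 12]
5: 0x75 (blk 14, set 0) → L1-HIT  vc=[8, 12]
6: 0x70 (blk 14, set 0) → L1-HIT  vc=[8, 12]
7: 0x67 (blk 12, set 0) → VC-HIT  vc=[8, 14]
8: 0x76 (blk 14, set 0) → VC-HIT  vc=[8, 12]
9: 0x73 (blk 14, set 0) → L1-HIT  vc=[8, 12]
10: 0x77 (blk 14, set 0) → L1-HIT  vc=[8, 12]
11: 0x40 (blk 8, set 0) → VC-HIT  vc=[14, 12]
12: 0x22 (blk 4, set 0) → MISS  vc=[14, 12, 8]
13: 0x61 (blk 12, set 0) → VC-HIT  vc=[14, 4, 8]
14: 0x75 (blk 14, set 0) → VC-HIT  vc=[12, 4, 8]

MISSES = 4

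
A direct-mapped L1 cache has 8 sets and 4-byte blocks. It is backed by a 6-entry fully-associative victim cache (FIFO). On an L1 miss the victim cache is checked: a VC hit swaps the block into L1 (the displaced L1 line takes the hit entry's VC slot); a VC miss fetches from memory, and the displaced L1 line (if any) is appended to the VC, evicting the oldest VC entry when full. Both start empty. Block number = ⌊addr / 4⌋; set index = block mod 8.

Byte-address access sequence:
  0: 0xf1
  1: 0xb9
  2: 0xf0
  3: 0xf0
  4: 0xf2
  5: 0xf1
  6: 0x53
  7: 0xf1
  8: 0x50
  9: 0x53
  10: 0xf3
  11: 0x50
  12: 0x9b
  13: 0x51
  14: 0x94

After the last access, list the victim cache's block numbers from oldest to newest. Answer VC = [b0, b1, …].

VC = [60, 46]

#0 0xf1→b60/s4 MISS; vc=[]
#1 0xb9→b46/s6 MISS; vc=[]
#2 0xf0→b60/s4 L1-HIT; vc=[]
#3 0xf0→b60/s4 L1-HIT; vc=[]
#4 0xf2→b60/s4 L1-HIT; vc=[]
#5 0xf1→b60/s4 L1-HIT; vc=[]
#6 0x53→b20/s4 MISS; vc=[60]
#7 0xf1→b60/s4 VC-HIT; vc=[20]
#8 0x50→b20/s4 VC-HIT; vc=[60]
#9 0x53→b20/s4 L1-HIT; vc=[60]
#10 0xf3→b60/s4 VC-HIT; vc=[20]
#11 0x50→b20/s4 VC-HIT; vc=[60]
#12 0x9b→b38/s6 MISS; vc=[60,46]
#13 0x51→b20/s4 L1-HIT; vc=[60,46]
#14 0x94→b37/s5 MISS; vc=[60,46]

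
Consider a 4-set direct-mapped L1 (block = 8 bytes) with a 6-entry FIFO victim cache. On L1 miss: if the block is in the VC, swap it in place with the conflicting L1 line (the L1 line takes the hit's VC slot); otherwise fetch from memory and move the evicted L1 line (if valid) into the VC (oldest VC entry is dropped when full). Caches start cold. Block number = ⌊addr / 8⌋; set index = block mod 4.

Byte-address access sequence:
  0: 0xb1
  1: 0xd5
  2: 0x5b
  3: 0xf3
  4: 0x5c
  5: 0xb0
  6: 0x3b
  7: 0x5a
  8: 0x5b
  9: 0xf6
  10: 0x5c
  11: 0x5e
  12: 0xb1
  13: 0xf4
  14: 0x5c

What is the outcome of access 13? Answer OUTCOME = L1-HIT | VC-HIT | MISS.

OUTCOME = VC-HIT

#0 0xb1→b22/s2 MISS; vc=[]
#1 0xd5→b26/s2 MISS; vc=[22]
#2 0x5b→b11/s3 MISS; vc=[22]
#3 0xf3→b30/s2 MISS; vc=[22,26]
#4 0x5c→b11/s3 L1-HIT; vc=[22,26]
#5 0xb0→b22/s2 VC-HIT; vc=[30,26]
#6 0x3b→b7/s3 MISS; vc=[30,26,11]
#7 0x5a→b11/s3 VC-HIT; vc=[30,26,7]
#8 0x5b→b11/s3 L1-HIT; vc=[30,26,7]
#9 0xf6→b30/s2 VC-HIT; vc=[22,26,7]
#10 0x5c→b11/s3 L1-HIT; vc=[22,26,7]
#11 0x5e→b11/s3 L1-HIT; vc=[22,26,7]
#12 0xb1→b22/s2 VC-HIT; vc=[30,26,7]
#13 0xf4→b30/s2 VC-HIT; vc=[22,26,7]
#14 0x5c→b11/s3 L1-HIT; vc=[22,26,7]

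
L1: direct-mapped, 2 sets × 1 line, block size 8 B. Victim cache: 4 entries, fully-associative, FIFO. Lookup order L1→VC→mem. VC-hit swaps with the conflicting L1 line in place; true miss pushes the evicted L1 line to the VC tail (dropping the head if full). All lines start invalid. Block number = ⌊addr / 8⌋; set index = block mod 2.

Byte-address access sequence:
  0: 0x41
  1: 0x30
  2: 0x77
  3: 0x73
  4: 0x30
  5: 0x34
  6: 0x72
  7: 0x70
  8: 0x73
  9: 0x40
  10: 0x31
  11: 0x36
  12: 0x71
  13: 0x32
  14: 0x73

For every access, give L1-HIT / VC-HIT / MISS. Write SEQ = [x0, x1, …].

#0 0x41→b8/s0 MISS; vc=[]
#1 0x30→b6/s0 MISS; vc=[8]
#2 0x77→b14/s0 MISS; vc=[8,6]
#3 0x73→b14/s0 L1-HIT; vc=[8,6]
#4 0x30→b6/s0 VC-HIT; vc=[8,14]
#5 0x34→b6/s0 L1-HIT; vc=[8,14]
#6 0x72→b14/s0 VC-HIT; vc=[8,6]
#7 0x70→b14/s0 L1-HIT; vc=[8,6]
#8 0x73→b14/s0 L1-HIT; vc=[8,6]
#9 0x40→b8/s0 VC-HIT; vc=[14,6]
#10 0x31→b6/s0 VC-HIT; vc=[14,8]
#11 0x36→b6/s0 L1-HIT; vc=[14,8]
#12 0x71→b14/s0 VC-HIT; vc=[6,8]
#13 0x32→b6/s0 VC-HIT; vc=[14,8]
#14 0x73→b14/s0 VC-HIT; vc=[6,8]

SEQ = [MISS, MISS, MISS, L1-HIT, VC-HIT, L1-HIT, VC-HIT, L1-HIT, L1-HIT, VC-HIT, VC-HIT, L1-HIT, VC-HIT, VC-HIT, VC-HIT]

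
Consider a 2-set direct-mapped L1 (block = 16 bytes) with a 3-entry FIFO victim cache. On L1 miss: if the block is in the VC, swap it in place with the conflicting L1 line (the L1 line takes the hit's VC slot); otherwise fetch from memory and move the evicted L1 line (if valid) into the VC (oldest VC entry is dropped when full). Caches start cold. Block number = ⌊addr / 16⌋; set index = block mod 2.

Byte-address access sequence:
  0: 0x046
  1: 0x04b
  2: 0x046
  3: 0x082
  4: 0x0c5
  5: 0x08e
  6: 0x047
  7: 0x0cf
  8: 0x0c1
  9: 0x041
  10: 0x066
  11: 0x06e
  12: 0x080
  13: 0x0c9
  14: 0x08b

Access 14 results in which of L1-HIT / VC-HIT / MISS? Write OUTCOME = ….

0: 0x46 (blk 4, set 0) → MISS  vc=[]
1: 0x4b (blk 4, set 0) → L1-HIT  vc=[]
2: 0x46 (blk 4, set 0) → L1-HIT  vc=[]
3: 0x82 (blk 8, set 0) → MISS  vc=[4]
4: 0xc5 (blk 12, set 0) → MISS  vc=[4, 8]
5: 0x8e (blk 8, set 0) → VC-HIT  vc=[4, 12]
6: 0x47 (blk 4, set 0) → VC-HIT  vc=[8, 12]
7: 0xcf (blk 12, set 0) → VC-HIT  vc=[8, 4]
8: 0xc1 (blk 12, set 0) → L1-HIT  vc=[8, 4]
9: 0x41 (blk 4, set 0) → VC-HIT  vc=[8, 12]
10: 0x66 (blk 6, set 0) → MISS  vc=[8, 12, 4]
11: 0x6e (blk 6, set 0) → L1-HIT  vc=[8, 12, 4]
12: 0x80 (blk 8, set 0) → VC-HIT  vc=[6, 12, 4]
13: 0xc9 (blk 12, set 0) → VC-HIT  vc=[6, 8, 4]
14: 0x8b (blk 8, set 0) → VC-HIT  vc=[6, 12, 4]

OUTCOME = VC-HIT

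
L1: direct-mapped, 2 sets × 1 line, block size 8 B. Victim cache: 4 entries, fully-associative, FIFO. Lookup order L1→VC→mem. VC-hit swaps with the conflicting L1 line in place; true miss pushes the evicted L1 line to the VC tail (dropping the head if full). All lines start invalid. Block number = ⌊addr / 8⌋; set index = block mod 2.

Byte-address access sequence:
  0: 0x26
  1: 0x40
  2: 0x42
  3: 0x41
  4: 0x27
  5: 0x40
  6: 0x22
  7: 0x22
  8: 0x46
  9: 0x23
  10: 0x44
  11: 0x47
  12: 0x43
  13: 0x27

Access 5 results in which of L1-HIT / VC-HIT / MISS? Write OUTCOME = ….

#0 0x26→b4/s0 MISS; vc=[]
#1 0x40→b8/s0 MISS; vc=[4]
#2 0x42→b8/s0 L1-HIT; vc=[4]
#3 0x41→b8/s0 L1-HIT; vc=[4]
#4 0x27→b4/s0 VC-HIT; vc=[8]
#5 0x40→b8/s0 VC-HIT; vc=[4]
#6 0x22→b4/s0 VC-HIT; vc=[8]
#7 0x22→b4/s0 L1-HIT; vc=[8]
#8 0x46→b8/s0 VC-HIT; vc=[4]
#9 0x23→b4/s0 VC-HIT; vc=[8]
#10 0x44→b8/s0 VC-HIT; vc=[4]
#11 0x47→b8/s0 L1-HIT; vc=[4]
#12 0x43→b8/s0 L1-HIT; vc=[4]
#13 0x27→b4/s0 VC-HIT; vc=[8]

OUTCOME = VC-HIT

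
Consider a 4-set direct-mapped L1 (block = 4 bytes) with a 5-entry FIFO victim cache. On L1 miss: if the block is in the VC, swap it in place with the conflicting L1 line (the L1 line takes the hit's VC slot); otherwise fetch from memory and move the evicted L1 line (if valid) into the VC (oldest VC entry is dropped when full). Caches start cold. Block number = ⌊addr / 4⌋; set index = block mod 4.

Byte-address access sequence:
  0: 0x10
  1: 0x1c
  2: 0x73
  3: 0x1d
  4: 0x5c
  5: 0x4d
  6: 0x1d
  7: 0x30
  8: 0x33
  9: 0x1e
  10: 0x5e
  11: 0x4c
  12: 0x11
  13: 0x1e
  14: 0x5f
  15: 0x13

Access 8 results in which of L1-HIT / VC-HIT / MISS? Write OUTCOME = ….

OUTCOME = L1-HIT

  [0] addr=0x10 blk=4 s=0: MISS | VC []
  [1] addr=0x1c blk=7 s=3: MISS | VC []
  [2] addr=0x73 blk=28 s=0: MISS | VC [4]
  [3] addr=0x1d blk=7 s=3: L1-HIT | VC [4]
  [4] addr=0x5c blk=23 s=3: MISS | VC [4, 7]
  [5] addr=0x4d blk=19 s=3: MISS | VC [4, 7, 23]
  [6] addr=0x1d blk=7 s=3: VC-HIT | VC [4, 19, 23]
  [7] addr=0x30 blk=12 s=0: MISS | VC [4, 19, 23, 28]
  [8] addr=0x33 blk=12 s=0: L1-HIT | VC [4, 19, 23, 28]
  [9] addr=0x1e blk=7 s=3: L1-HIT | VC [4, 19, 23, 28]
  [10] addr=0x5e blk=23 s=3: VC-HIT | VC [4, 19, 7, 28]
  [11] addr=0x4c blk=19 s=3: VC-HIT | VC [4, 23, 7, 28]
  [12] addr=0x11 blk=4 s=0: VC-HIT | VC [12, 23, 7, 28]
  [13] addr=0x1e blk=7 s=3: VC-HIT | VC [12, 23, 19, 28]
  [14] addr=0x5f blk=23 s=3: VC-HIT | VC [12, 7, 19, 28]
  [15] addr=0x13 blk=4 s=0: L1-HIT | VC [12, 7, 19, 28]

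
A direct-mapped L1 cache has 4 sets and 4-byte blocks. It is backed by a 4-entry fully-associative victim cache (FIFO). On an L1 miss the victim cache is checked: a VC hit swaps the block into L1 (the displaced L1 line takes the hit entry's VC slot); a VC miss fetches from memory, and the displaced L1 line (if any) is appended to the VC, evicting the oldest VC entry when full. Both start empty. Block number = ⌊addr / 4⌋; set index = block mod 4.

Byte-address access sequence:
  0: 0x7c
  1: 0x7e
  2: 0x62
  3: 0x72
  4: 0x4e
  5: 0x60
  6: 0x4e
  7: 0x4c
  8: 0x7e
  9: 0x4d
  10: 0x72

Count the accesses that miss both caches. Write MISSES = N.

0: 0x7c (blk 31, set 3) → MISS  vc=[]
1: 0x7e (blk 31, set 3) → L1-HIT  vc=[]
2: 0x62 (blk 24, set 0) → MISS  vc=[]
3: 0x72 (blk 28, set 0) → MISS  vc=[24]
4: 0x4e (blk 19, set 3) → MISS  vc=[24, 31]
5: 0x60 (blk 24, set 0) → VC-HIT  vc=[28, 31]
6: 0x4e (blk 19, set 3) → L1-HIT  vc=[28, 31]
7: 0x4c (blk 19, set 3) → L1-HIT  vc=[28, 31]
8: 0x7e (blk 31, set 3) → VC-HIT  vc=[28, 19]
9: 0x4d (blk 19, set 3) → VC-HIT  vc=[28, 31]
10: 0x72 (blk 28, set 0) → VC-HIT  vc=[24, 31]

MISSES = 4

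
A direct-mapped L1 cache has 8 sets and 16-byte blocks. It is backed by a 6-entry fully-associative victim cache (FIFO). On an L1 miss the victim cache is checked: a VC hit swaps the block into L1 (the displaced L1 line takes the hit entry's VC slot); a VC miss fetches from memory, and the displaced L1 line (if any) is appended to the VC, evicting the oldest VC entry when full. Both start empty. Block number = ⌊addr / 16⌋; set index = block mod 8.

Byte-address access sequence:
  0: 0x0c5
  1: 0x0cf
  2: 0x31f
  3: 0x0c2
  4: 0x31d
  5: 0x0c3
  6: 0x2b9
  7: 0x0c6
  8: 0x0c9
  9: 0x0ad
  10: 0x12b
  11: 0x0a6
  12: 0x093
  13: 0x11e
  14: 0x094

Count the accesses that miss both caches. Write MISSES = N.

MISSES = 7

  [0] addr=0xc5 blk=12 s=4: MISS | VC []
  [1] addr=0xcf blk=12 s=4: L1-HIT | VC []
  [2] addr=0x31f blk=49 s=1: MISS | VC []
  [3] addr=0xc2 blk=12 s=4: L1-HIT | VC []
  [4] addr=0x31d blk=49 s=1: L1-HIT | VC []
  [5] addr=0xc3 blk=12 s=4: L1-HIT | VC []
  [6] addr=0x2b9 blk=43 s=3: MISS | VC []
  [7] addr=0xc6 blk=12 s=4: L1-HIT | VC []
  [8] addr=0xc9 blk=12 s=4: L1-HIT | VC []
  [9] addr=0xad blk=10 s=2: MISS | VC []
  [10] addr=0x12b blk=18 s=2: MISS | VC [10]
  [11] addr=0xa6 blk=10 s=2: VC-HIT | VC [18]
  [12] addr=0x93 blk=9 s=1: MISS | VC [18, 49]
  [13] addr=0x11e blk=17 s=1: MISS | VC [18, 49, 9]
  [14] addr=0x94 blk=9 s=1: VC-HIT | VC [18, 49, 17]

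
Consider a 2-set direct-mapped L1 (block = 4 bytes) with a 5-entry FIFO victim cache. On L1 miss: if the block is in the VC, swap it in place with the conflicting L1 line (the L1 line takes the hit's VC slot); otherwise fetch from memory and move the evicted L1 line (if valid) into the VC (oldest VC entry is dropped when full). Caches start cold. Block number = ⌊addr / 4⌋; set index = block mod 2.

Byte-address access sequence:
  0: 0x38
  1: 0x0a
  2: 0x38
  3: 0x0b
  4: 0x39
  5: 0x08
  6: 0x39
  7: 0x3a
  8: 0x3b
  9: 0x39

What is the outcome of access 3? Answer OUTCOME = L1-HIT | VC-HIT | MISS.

OUTCOME = VC-HIT

#0 0x38→b14/s0 MISS; vc=[]
#1 0xa→b2/s0 MISS; vc=[14]
#2 0x38→b14/s0 VC-HIT; vc=[2]
#3 0xb→b2/s0 VC-HIT; vc=[14]
#4 0x39→b14/s0 VC-HIT; vc=[2]
#5 0x8→b2/s0 VC-HIT; vc=[14]
#6 0x39→b14/s0 VC-HIT; vc=[2]
#7 0x3a→b14/s0 L1-HIT; vc=[2]
#8 0x3b→b14/s0 L1-HIT; vc=[2]
#9 0x39→b14/s0 L1-HIT; vc=[2]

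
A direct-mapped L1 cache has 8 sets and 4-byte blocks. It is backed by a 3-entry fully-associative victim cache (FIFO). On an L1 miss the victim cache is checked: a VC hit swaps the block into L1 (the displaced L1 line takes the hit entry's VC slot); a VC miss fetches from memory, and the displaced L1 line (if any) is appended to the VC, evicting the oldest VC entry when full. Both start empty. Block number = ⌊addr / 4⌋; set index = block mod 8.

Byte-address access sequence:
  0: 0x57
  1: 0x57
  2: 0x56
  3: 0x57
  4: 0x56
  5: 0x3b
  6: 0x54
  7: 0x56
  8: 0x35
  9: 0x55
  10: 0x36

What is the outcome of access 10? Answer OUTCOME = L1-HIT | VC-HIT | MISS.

0: 0x57 (blk 21, set 5) → MISS  vc=[]
1: 0x57 (blk 21, set 5) → L1-HIT  vc=[]
2: 0x56 (blk 21, set 5) → L1-HIT  vc=[]
3: 0x57 (blk 21, set 5) → L1-HIT  vc=[]
4: 0x56 (blk 21, set 5) → L1-HIT  vc=[]
5: 0x3b (blk 14, set 6) → MISS  vc=[]
6: 0x54 (blk 21, set 5) → L1-HIT  vc=[]
7: 0x56 (blk 21, set 5) → L1-HIT  vc=[]
8: 0x35 (blk 13, set 5) → MISS  vc=[21]
9: 0x55 (blk 21, set 5) → VC-HIT  vc=[13]
10: 0x36 (blk 13, set 5) → VC-HIT  vc=[21]

OUTCOME = VC-HIT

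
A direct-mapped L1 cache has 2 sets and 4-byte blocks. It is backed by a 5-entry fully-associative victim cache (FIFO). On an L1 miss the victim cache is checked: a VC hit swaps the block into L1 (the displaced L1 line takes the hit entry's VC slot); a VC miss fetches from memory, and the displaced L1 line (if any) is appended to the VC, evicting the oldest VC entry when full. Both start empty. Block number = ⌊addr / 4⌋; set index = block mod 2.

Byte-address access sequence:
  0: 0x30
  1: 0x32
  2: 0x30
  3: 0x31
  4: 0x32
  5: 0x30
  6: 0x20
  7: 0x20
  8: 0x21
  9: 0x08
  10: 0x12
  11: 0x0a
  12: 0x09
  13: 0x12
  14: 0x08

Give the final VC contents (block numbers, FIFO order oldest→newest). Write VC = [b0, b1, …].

VC = [12, 8, 4]

#0 0x30→b12/s0 MISS; vc=[]
#1 0x32→b12/s0 L1-HIT; vc=[]
#2 0x30→b12/s0 L1-HIT; vc=[]
#3 0x31→b12/s0 L1-HIT; vc=[]
#4 0x32→b12/s0 L1-HIT; vc=[]
#5 0x30→b12/s0 L1-HIT; vc=[]
#6 0x20→b8/s0 MISS; vc=[12]
#7 0x20→b8/s0 L1-HIT; vc=[12]
#8 0x21→b8/s0 L1-HIT; vc=[12]
#9 0x8→b2/s0 MISS; vc=[12,8]
#10 0x12→b4/s0 MISS; vc=[12,8,2]
#11 0xa→b2/s0 VC-HIT; vc=[12,8,4]
#12 0x9→b2/s0 L1-HIT; vc=[12,8,4]
#13 0x12→b4/s0 VC-HIT; vc=[12,8,2]
#14 0x8→b2/s0 VC-HIT; vc=[12,8,4]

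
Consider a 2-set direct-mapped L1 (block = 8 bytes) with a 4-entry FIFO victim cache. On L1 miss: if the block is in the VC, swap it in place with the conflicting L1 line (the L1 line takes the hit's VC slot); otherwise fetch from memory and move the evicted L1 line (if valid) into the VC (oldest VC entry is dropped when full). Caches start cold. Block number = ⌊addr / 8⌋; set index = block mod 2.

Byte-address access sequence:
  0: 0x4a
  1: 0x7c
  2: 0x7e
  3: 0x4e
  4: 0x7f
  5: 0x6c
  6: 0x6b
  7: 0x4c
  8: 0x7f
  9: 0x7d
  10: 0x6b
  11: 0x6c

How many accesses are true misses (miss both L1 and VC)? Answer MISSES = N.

MISSES = 3

#0 0x4a→b9/s1 MISS; vc=[]
#1 0x7c→b15/s1 MISS; vc=[9]
#2 0x7e→b15/s1 L1-HIT; vc=[9]
#3 0x4e→b9/s1 VC-HIT; vc=[15]
#4 0x7f→b15/s1 VC-HIT; vc=[9]
#5 0x6c→b13/s1 MISS; vc=[9,15]
#6 0x6b→b13/s1 L1-HIT; vc=[9,15]
#7 0x4c→b9/s1 VC-HIT; vc=[13,15]
#8 0x7f→b15/s1 VC-HIT; vc=[13,9]
#9 0x7d→b15/s1 L1-HIT; vc=[13,9]
#10 0x6b→b13/s1 VC-HIT; vc=[15,9]
#11 0x6c→b13/s1 L1-HIT; vc=[15,9]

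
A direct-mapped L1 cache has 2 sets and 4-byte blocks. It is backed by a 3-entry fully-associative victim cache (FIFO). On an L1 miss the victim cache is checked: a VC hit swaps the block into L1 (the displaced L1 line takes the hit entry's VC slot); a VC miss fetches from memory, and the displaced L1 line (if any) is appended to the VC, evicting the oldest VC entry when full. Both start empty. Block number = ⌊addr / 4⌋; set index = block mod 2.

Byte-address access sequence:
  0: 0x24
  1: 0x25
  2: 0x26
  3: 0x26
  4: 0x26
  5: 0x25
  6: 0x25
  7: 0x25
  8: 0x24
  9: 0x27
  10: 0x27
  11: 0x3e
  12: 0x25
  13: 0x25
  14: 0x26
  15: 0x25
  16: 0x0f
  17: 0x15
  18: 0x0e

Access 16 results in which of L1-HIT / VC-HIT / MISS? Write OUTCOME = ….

OUTCOME = MISS

0: 0x24 (blk 9, set 1) → MISS  vc=[]
1: 0x25 (blk 9, set 1) → L1-HIT  vc=[]
2: 0x26 (blk 9, set 1) → L1-HIT  vc=[]
3: 0x26 (blk 9, set 1) → L1-HIT  vc=[]
4: 0x26 (blk 9, set 1) → L1-HIT  vc=[]
5: 0x25 (blk 9, set 1) → L1-HIT  vc=[]
6: 0x25 (blk 9, set 1) → L1-HIT  vc=[]
7: 0x25 (blk 9, set 1) → L1-HIT  vc=[]
8: 0x24 (blk 9, set 1) → L1-HIT  vc=[]
9: 0x27 (blk 9, set 1) → L1-HIT  vc=[]
10: 0x27 (blk 9, set 1) → L1-HIT  vc=[]
11: 0x3e (blk 15, set 1) → MISS  vc=[9]
12: 0x25 (blk 9, set 1) → VC-HIT  vc=[15]
13: 0x25 (blk 9, set 1) → L1-HIT  vc=[15]
14: 0x26 (blk 9, set 1) → L1-HIT  vc=[15]
15: 0x25 (blk 9, set 1) → L1-HIT  vc=[15]
16: 0xf (blk 3, set 1) → MISS  vc=[15, 9]
17: 0x15 (blk 5, set 1) → MISS  vc=[15, 9, 3]
18: 0xe (blk 3, set 1) → VC-HIT  vc=[15, 9, 5]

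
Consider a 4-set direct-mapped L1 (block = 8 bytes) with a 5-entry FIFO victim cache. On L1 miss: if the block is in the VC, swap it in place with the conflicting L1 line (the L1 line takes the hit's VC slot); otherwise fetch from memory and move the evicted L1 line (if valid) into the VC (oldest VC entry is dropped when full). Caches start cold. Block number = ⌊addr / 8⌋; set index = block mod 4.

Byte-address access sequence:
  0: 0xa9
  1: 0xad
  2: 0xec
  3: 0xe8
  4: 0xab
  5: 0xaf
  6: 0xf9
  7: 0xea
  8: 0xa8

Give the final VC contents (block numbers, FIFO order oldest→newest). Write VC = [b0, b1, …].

#0 0xa9→b21/s1 MISS; vc=[]
#1 0xad→b21/s1 L1-HIT; vc=[]
#2 0xec→b29/s1 MISS; vc=[21]
#3 0xe8→b29/s1 L1-HIT; vc=[21]
#4 0xab→b21/s1 VC-HIT; vc=[29]
#5 0xaf→b21/s1 L1-HIT; vc=[29]
#6 0xf9→b31/s3 MISS; vc=[29]
#7 0xea→b29/s1 VC-HIT; vc=[21]
#8 0xa8→b21/s1 VC-HIT; vc=[29]

VC = [29]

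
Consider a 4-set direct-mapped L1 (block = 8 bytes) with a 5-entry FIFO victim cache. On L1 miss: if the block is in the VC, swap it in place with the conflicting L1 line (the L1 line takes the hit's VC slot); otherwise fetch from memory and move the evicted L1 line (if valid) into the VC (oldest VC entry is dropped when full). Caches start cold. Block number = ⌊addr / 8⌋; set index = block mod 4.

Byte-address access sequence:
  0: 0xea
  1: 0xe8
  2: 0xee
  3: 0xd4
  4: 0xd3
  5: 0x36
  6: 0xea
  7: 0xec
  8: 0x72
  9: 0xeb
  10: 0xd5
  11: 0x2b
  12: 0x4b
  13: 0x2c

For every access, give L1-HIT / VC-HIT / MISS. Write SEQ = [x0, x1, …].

SEQ = [MISS, L1-HIT, L1-HIT, MISS, L1-HIT, MISS, L1-HIT, L1-HIT, MISS, L1-HIT, VC-HIT, MISS, MISS, VC-HIT]

0: 0xea (blk 29, set 1) → MISS  vc=[]
1: 0xe8 (blk 29, set 1) → L1-HIT  vc=[]
2: 0xee (blk 29, set 1) → L1-HIT  vc=[]
3: 0xd4 (blk 26, set 2) → MISS  vc=[]
4: 0xd3 (blk 26, set 2) → L1-HIT  vc=[]
5: 0x36 (blk 6, set 2) → MISS  vc=[26]
6: 0xea (blk 29, set 1) → L1-HIT  vc=[26]
7: 0xec (blk 29, set 1) → L1-HIT  vc=[26]
8: 0x72 (blk 14, set 2) → MISS  vc=[26, 6]
9: 0xeb (blk 29, set 1) → L1-HIT  vc=[26, 6]
10: 0xd5 (blk 26, set 2) → VC-HIT  vc=[14, 6]
11: 0x2b (blk 5, set 1) → MISS  vc=[14, 6, 29]
12: 0x4b (blk 9, set 1) → MISS  vc=[14, 6, 29, 5]
13: 0x2c (blk 5, set 1) → VC-HIT  vc=[14, 6, 29, 9]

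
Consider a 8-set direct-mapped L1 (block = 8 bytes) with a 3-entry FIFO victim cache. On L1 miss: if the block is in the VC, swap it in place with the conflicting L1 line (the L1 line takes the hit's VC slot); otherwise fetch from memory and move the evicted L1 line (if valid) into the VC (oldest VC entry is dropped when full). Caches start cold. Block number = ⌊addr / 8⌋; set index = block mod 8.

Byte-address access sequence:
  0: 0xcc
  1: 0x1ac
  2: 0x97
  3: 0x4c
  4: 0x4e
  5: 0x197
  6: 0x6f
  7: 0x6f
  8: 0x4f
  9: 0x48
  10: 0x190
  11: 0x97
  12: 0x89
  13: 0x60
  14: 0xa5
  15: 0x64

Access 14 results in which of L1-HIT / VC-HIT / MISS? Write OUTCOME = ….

OUTCOME = MISS

  [0] addr=0xcc blk=25 s=1: MISS | VC []
  [1] addr=0x1ac blk=53 s=5: MISS | VC []
  [2] addr=0x97 blk=18 s=2: MISS | VC []
  [3] addr=0x4c blk=9 s=1: MISS | VC [25]
  [4] addr=0x4e blk=9 s=1: L1-HIT | VC [25]
  [5] addr=0x197 blk=50 s=2: MISS | VC [25, 18]
  [6] addr=0x6f blk=13 s=5: MISS | VC [25, 18, 53]
  [7] addr=0x6f blk=13 s=5: L1-HIT | VC [25, 18, 53]
  [8] addr=0x4f blk=9 s=1: L1-HIT | VC [25, 18, 53]
  [9] addr=0x48 blk=9 s=1: L1-HIT | VC [25, 18, 53]
  [10] addr=0x190 blk=50 s=2: L1-HIT | VC [25, 18, 53]
  [11] addr=0x97 blk=18 s=2: VC-HIT | VC [25, 50, 53]
  [12] addr=0x89 blk=17 s=1: MISS | VC [50, 53, 9]
  [13] addr=0x60 blk=12 s=4: MISS | VC [50, 53, 9]
  [14] addr=0xa5 blk=20 s=4: MISS | VC [53, 9, 12]
  [15] addr=0x64 blk=12 s=4: VC-HIT | VC [53, 9, 20]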